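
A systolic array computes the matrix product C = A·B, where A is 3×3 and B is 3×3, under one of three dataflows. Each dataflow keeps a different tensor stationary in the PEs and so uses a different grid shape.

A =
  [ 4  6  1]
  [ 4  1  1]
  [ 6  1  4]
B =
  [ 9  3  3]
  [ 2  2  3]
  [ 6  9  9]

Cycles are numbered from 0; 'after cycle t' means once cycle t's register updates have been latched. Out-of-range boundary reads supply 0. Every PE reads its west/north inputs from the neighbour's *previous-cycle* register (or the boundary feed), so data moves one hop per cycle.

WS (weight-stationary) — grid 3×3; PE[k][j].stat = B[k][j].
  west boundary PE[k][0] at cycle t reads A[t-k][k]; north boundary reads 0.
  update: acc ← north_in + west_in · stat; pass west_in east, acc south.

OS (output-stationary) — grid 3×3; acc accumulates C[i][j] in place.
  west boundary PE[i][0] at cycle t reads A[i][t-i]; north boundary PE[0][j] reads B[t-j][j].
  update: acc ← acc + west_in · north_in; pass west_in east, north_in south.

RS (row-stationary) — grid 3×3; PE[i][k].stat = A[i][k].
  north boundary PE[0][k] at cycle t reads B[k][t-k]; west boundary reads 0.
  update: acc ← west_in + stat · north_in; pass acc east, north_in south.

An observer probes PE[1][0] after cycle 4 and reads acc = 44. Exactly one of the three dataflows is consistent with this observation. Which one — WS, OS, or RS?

WS [3×3] PE[1][0] across cycles:
  step 0 · PE1,0: acc=0; fwd→0 fwd↓0
  step 1 · PE1,0: acc=48; fwd→6 fwd↓48
  step 2 · PE1,0: acc=38; fwd→1 fwd↓38
  step 3 · PE1,0: acc=56; fwd→1 fwd↓56
  step 4 · PE1,0: acc=0; fwd→0 fwd↓0
OS [3×3] PE[1][0] across cycles:
  step 0 · PE1,0: acc=0; fwd→0 fwd↓0
  step 1 · PE1,0: acc=36; fwd→4 fwd↓9
  step 2 · PE1,0: acc=38; fwd→1 fwd↓2
  step 3 · PE1,0: acc=44; fwd→1 fwd↓6
  step 4 · PE1,0: acc=44; fwd→0 fwd↓0
RS [3×3] PE[1][0] across cycles:
  step 0 · PE1,0: acc=0; fwd→0 fwd↓0
  step 1 · PE1,0: acc=36; fwd→36 fwd↓9
  step 2 · PE1,0: acc=12; fwd→12 fwd↓3
  step 3 · PE1,0: acc=12; fwd→12 fwd↓3
  step 4 · PE1,0: acc=0; fwd→0 fwd↓0

dataflow = OS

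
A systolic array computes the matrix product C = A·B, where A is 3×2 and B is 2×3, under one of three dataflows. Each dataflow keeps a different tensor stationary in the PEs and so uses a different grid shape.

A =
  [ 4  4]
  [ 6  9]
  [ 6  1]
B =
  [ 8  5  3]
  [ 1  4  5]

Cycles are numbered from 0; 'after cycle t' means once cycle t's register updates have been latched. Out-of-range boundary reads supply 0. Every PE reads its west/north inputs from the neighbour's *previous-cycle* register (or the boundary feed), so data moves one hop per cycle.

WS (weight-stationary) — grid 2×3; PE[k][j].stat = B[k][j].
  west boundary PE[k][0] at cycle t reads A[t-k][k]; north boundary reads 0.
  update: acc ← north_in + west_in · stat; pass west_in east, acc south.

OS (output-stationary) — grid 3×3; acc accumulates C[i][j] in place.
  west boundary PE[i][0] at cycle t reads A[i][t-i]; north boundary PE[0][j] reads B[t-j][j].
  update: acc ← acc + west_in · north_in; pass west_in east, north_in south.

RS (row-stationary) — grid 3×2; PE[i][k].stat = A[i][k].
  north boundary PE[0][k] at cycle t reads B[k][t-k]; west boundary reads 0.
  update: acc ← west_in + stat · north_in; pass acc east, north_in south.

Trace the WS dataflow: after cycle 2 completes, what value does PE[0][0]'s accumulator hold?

PE[0][0].acc = 48

WS (2×3). Following PE[0][0] plus its west/north inputs:
  cycle 0: PE[0][0] → acc 32, east 4, south 32
  cycle 1: PE[0][0] → acc 48, east 6, south 48
  cycle 2: PE[0][0] → acc 48, east 6, south 48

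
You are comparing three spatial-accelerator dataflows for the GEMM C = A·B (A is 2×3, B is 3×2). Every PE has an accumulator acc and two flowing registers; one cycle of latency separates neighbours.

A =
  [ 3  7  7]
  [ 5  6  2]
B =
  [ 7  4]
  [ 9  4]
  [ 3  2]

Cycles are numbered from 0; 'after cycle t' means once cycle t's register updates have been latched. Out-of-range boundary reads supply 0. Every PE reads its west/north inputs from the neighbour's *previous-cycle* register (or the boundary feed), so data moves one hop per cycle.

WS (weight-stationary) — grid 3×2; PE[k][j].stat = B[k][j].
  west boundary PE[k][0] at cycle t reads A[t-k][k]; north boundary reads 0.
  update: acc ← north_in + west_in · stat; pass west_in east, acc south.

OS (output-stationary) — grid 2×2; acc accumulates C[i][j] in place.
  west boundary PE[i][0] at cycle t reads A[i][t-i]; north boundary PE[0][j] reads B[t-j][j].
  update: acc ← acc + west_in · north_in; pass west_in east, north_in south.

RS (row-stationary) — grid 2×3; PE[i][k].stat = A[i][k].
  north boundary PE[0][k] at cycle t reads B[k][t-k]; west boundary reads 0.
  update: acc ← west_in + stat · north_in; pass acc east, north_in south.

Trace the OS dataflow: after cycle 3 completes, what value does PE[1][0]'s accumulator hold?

PE[1][0].acc = 95

OS 2×2: PE[1][0] cycle-by-cycle (with neighbour feeds):
  0: (0,0).acc=21  regs=<3,7>
  0: (1,0).acc=0  regs=<0,0>
  1: (0,0).acc=84  regs=<7,9>
  1: (1,0).acc=35  regs=<5,7>
  2: (0,0).acc=105  regs=<7,3>
  2: (1,0).acc=89  regs=<6,9>
  3: (0,0).acc=105  regs=<0,0>
  3: (1,0).acc=95  regs=<2,3>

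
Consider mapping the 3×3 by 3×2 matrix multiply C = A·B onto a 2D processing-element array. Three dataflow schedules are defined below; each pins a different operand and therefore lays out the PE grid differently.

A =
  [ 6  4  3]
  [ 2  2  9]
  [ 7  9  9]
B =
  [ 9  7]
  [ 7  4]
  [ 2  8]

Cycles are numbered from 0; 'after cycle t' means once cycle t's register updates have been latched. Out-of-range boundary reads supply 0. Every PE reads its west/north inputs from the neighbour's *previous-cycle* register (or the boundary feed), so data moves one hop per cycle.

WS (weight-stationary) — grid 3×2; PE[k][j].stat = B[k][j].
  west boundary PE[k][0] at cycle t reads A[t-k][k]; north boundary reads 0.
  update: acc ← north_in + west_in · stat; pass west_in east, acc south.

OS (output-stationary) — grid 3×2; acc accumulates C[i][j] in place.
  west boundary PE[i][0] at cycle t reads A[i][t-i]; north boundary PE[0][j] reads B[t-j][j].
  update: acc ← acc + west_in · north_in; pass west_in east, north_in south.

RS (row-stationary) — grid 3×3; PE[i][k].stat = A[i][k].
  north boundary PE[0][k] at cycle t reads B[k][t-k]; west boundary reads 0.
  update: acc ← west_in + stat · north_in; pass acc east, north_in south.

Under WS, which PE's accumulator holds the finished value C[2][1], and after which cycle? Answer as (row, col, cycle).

Under WS, C[2][1] lands at PE[2][1]:
  0: (2,1).acc=0  regs=<0,0>
  1: (2,1).acc=0  regs=<0,0>
  2: (2,1).acc=0  regs=<0,0>
  3: (2,1).acc=82  regs=<3,82>
  4: (2,1).acc=94  regs=<9,94>
  5: (2,1).acc=157  regs=<9,157>

(row, col, cycle) = (2, 1, 5)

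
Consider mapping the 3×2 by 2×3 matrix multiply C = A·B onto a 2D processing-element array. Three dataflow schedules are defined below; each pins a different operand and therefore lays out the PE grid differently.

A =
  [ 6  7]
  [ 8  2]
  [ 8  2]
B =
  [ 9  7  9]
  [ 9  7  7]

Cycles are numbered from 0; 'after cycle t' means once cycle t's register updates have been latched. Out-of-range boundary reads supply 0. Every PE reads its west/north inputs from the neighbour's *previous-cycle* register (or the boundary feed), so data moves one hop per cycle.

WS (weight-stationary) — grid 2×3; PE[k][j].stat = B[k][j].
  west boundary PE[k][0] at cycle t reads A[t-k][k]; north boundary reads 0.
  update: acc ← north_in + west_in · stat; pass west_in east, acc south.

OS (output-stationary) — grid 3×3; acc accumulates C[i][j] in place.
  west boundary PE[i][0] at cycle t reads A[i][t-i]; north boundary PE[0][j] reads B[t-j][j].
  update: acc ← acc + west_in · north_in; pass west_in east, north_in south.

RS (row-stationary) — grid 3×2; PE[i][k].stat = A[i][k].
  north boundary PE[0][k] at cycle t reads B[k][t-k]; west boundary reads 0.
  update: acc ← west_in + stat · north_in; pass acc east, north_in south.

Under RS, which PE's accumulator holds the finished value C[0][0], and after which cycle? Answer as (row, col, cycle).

(row, col, cycle) = (0, 1, 1)

Under RS, C[0][0] lands at PE[0][1]:
  @0  [0,1]  acc 0  |  →0  ↓0
  @1  [0,1]  acc 117  |  →117  ↓9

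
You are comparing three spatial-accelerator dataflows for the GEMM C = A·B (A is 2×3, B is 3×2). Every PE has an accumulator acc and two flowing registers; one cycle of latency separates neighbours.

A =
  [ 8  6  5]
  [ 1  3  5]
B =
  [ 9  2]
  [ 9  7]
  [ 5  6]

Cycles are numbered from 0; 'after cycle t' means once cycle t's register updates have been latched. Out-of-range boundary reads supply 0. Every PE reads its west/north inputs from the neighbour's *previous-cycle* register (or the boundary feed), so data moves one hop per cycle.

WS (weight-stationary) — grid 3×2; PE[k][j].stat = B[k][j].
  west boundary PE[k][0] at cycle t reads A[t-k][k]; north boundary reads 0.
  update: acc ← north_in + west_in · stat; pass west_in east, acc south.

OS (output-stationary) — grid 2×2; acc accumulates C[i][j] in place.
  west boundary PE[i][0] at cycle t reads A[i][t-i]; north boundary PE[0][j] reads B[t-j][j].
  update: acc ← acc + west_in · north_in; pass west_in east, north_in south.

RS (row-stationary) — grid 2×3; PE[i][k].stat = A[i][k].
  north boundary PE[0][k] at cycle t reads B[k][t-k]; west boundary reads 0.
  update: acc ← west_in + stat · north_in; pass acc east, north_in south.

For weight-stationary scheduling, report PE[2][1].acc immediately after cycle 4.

WS 3×2: PE[2][1] cycle-by-cycle (with neighbour feeds):
  t=0 PE[1][1]: acc=0 h=0 v=0
  t=0 PE[2][0]: acc=0 h=0 v=0
  t=0 PE[2][1]: acc=0 h=0 v=0
  t=1 PE[1][1]: acc=0 h=0 v=0
  t=1 PE[2][0]: acc=0 h=0 v=0
  t=1 PE[2][1]: acc=0 h=0 v=0
  t=2 PE[1][1]: acc=58 h=6 v=58
  t=2 PE[2][0]: acc=151 h=5 v=151
  t=2 PE[2][1]: acc=0 h=0 v=0
  t=3 PE[1][1]: acc=23 h=3 v=23
  t=3 PE[2][0]: acc=61 h=5 v=61
  t=3 PE[2][1]: acc=88 h=5 v=88
  t=4 PE[1][1]: acc=0 h=0 v=0
  t=4 PE[2][0]: acc=0 h=0 v=0
  t=4 PE[2][1]: acc=53 h=5 v=53

PE[2][1].acc = 53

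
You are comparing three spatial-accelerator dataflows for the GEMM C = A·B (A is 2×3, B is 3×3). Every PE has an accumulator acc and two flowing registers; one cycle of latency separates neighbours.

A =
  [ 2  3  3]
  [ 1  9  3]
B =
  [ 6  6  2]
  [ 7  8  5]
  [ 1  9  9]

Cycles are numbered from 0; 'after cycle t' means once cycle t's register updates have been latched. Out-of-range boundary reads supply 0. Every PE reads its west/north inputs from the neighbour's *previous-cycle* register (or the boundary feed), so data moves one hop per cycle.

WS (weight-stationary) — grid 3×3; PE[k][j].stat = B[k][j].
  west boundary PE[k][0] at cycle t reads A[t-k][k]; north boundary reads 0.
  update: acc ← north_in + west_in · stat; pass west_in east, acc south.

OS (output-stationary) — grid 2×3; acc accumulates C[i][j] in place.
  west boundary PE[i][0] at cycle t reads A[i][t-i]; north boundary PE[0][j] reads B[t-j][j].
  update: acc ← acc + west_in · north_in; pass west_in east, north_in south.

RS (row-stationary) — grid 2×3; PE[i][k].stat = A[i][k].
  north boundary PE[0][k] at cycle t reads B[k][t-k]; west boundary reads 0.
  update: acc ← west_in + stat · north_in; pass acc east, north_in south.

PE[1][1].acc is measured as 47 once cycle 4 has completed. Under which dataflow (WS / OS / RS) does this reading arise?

dataflow = RS

— WS: 3×3; PE[1][1] trace:
  after 0 — PE[1][1] acc=0, pass-E 0, pass-S 0
  after 1 — PE[1][1] acc=0, pass-E 0, pass-S 0
  after 2 — PE[1][1] acc=36, pass-E 3, pass-S 36
  after 3 — PE[1][1] acc=78, pass-E 9, pass-S 78
  after 4 — PE[1][1] acc=0, pass-E 0, pass-S 0
— OS: 2×3; PE[1][1] trace:
  after 0 — PE[1][1] acc=0, pass-E 0, pass-S 0
  after 1 — PE[1][1] acc=0, pass-E 0, pass-S 0
  after 2 — PE[1][1] acc=6, pass-E 1, pass-S 6
  after 3 — PE[1][1] acc=78, pass-E 9, pass-S 8
  after 4 — PE[1][1] acc=105, pass-E 3, pass-S 9
— RS: 2×3; PE[1][1] trace:
  after 0 — PE[1][1] acc=0, pass-E 0, pass-S 0
  after 1 — PE[1][1] acc=0, pass-E 0, pass-S 0
  after 2 — PE[1][1] acc=69, pass-E 69, pass-S 7
  after 3 — PE[1][1] acc=78, pass-E 78, pass-S 8
  after 4 — PE[1][1] acc=47, pass-E 47, pass-S 5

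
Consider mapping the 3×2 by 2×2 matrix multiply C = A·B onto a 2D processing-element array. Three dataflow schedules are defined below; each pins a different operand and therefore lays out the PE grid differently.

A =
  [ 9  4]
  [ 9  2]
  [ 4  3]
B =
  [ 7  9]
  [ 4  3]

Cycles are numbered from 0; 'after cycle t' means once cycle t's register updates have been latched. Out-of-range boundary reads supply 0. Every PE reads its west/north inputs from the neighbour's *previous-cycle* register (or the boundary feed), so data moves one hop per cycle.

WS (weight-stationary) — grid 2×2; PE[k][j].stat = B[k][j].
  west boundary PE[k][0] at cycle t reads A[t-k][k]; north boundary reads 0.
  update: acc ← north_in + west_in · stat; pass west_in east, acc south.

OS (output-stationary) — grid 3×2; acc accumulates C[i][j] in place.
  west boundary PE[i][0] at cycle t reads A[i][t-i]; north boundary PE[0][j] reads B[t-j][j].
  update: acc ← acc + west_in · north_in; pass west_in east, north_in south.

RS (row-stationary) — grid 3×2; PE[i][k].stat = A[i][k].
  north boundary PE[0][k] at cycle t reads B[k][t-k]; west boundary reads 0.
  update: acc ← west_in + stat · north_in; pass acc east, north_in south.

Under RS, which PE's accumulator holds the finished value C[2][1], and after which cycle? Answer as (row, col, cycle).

(row, col, cycle) = (2, 1, 4)

RS — PE[2][1] is where C[2][1] collects:
  t=0 PE[2][1]: acc=0 h=0 v=0
  t=1 PE[2][1]: acc=0 h=0 v=0
  t=2 PE[2][1]: acc=0 h=0 v=0
  t=3 PE[2][1]: acc=40 h=40 v=4
  t=4 PE[2][1]: acc=45 h=45 v=3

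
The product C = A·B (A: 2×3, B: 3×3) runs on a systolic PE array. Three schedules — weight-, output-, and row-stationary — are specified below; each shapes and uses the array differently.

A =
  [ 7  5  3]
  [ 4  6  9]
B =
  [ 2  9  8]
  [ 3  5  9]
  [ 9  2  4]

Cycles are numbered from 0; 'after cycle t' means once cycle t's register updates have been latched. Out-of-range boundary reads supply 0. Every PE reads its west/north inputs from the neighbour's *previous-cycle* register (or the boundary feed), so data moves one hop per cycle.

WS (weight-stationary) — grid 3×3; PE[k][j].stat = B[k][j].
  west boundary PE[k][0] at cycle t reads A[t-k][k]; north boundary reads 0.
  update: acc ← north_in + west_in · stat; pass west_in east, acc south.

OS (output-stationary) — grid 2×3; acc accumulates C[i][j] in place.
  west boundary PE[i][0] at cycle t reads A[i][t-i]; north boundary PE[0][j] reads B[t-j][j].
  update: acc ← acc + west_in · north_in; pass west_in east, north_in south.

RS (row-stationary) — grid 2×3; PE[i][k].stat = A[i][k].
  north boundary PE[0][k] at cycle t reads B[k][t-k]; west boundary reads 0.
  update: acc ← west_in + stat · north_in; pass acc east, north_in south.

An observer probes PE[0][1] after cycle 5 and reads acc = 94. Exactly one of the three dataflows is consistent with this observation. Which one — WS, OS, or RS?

Under WS (3×3), PE[0][1]:
  cycle 0: PE[0][1] → acc 0, east 0, south 0
  cycle 1: PE[0][1] → acc 63, east 7, south 63
  cycle 2: PE[0][1] → acc 36, east 4, south 36
  cycle 3: PE[0][1] → acc 0, east 0, south 0
  cycle 4: PE[0][1] → acc 0, east 0, south 0
  cycle 5: PE[0][1] → acc 0, east 0, south 0
Under OS (2×3), PE[0][1]:
  cycle 0: PE[0][1] → acc 0, east 0, south 0
  cycle 1: PE[0][1] → acc 63, east 7, south 9
  cycle 2: PE[0][1] → acc 88, east 5, south 5
  cycle 3: PE[0][1] → acc 94, east 3, south 2
  cycle 4: PE[0][1] → acc 94, east 0, south 0
  cycle 5: PE[0][1] → acc 94, east 0, south 0
Under RS (2×3), PE[0][1]:
  cycle 0: PE[0][1] → acc 0, east 0, south 0
  cycle 1: PE[0][1] → acc 29, east 29, south 3
  cycle 2: PE[0][1] → acc 88, east 88, south 5
  cycle 3: PE[0][1] → acc 101, east 101, south 9
  cycle 4: PE[0][1] → acc 0, east 0, south 0
  cycle 5: PE[0][1] → acc 0, east 0, south 0

dataflow = OS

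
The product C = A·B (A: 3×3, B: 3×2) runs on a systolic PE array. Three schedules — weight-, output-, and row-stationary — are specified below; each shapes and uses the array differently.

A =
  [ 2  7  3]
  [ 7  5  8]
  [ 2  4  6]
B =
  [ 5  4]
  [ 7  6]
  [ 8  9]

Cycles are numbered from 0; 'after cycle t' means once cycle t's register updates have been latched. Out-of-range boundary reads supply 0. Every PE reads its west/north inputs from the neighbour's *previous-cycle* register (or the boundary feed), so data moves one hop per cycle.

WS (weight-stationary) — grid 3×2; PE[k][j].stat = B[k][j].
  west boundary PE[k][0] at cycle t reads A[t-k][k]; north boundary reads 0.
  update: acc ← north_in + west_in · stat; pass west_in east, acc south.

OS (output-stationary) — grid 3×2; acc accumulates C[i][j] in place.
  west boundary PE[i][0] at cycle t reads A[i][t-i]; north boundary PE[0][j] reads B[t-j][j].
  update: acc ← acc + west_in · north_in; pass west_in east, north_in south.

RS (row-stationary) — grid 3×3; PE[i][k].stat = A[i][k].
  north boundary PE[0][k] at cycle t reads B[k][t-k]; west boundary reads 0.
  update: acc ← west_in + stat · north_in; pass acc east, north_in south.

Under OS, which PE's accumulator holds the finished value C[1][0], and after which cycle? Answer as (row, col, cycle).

(row, col, cycle) = (1, 0, 3)

OS — PE[1][0] is where C[1][0] collects:
  after 0 — PE[1][0] acc=0, pass-E 0, pass-S 0
  after 1 — PE[1][0] acc=35, pass-E 7, pass-S 5
  after 2 — PE[1][0] acc=70, pass-E 5, pass-S 7
  after 3 — PE[1][0] acc=134, pass-E 8, pass-S 8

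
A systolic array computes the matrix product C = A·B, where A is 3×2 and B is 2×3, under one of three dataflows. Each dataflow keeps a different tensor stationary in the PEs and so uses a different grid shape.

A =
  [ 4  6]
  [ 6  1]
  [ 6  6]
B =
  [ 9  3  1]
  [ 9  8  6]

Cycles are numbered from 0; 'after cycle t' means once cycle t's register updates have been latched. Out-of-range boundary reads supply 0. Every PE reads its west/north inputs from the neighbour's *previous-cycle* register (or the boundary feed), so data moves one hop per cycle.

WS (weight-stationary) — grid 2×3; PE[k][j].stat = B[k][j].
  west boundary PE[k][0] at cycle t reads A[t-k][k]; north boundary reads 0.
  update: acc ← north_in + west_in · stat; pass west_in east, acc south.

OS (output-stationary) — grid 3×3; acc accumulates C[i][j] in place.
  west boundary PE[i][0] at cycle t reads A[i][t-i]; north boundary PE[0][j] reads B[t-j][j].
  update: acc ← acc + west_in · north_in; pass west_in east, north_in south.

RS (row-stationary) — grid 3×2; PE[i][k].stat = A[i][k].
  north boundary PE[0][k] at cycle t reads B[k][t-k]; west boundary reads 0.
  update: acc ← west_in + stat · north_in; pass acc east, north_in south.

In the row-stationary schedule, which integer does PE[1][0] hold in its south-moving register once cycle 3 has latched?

register = 1

RS (3×2). Following PE[1][0] plus its west/north inputs:
  @0  [0,0]  acc 36  |  →36  ↓9
  @0  [1,0]  acc 0  |  →0  ↓0
  @1  [0,0]  acc 12  |  →12  ↓3
  @1  [1,0]  acc 54  |  →54  ↓9
  @2  [0,0]  acc 4  |  →4  ↓1
  @2  [1,0]  acc 18  |  →18  ↓3
  @3  [0,0]  acc 0  |  →0  ↓0
  @3  [1,0]  acc 6  |  →6  ↓1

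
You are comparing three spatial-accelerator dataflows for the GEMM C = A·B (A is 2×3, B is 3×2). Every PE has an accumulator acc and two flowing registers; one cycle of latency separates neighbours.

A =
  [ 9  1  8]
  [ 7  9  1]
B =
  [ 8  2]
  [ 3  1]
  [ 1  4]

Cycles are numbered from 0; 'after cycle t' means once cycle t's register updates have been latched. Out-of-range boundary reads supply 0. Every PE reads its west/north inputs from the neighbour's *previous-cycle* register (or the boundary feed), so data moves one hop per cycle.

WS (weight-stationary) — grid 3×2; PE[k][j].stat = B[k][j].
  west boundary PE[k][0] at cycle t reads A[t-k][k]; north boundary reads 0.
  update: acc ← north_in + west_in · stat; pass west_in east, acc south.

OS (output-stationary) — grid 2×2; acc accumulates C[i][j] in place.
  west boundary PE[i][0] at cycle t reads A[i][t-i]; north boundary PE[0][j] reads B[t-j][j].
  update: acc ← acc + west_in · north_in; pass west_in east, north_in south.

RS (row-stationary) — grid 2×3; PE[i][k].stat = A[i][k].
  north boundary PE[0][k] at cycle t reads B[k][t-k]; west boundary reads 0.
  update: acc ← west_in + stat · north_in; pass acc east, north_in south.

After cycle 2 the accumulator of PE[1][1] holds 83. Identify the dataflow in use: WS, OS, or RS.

— WS: 3×2; PE[1][1] trace:
  step 0 · PE1,1: acc=0; fwd→0 fwd↓0
  step 1 · PE1,1: acc=0; fwd→0 fwd↓0
  step 2 · PE1,1: acc=19; fwd→1 fwd↓19
— OS: 2×2; PE[1][1] trace:
  step 0 · PE1,1: acc=0; fwd→0 fwd↓0
  step 1 · PE1,1: acc=0; fwd→0 fwd↓0
  step 2 · PE1,1: acc=14; fwd→7 fwd↓2
— RS: 2×3; PE[1][1] trace:
  step 0 · PE1,1: acc=0; fwd→0 fwd↓0
  step 1 · PE1,1: acc=0; fwd→0 fwd↓0
  step 2 · PE1,1: acc=83; fwd→83 fwd↓3

dataflow = RS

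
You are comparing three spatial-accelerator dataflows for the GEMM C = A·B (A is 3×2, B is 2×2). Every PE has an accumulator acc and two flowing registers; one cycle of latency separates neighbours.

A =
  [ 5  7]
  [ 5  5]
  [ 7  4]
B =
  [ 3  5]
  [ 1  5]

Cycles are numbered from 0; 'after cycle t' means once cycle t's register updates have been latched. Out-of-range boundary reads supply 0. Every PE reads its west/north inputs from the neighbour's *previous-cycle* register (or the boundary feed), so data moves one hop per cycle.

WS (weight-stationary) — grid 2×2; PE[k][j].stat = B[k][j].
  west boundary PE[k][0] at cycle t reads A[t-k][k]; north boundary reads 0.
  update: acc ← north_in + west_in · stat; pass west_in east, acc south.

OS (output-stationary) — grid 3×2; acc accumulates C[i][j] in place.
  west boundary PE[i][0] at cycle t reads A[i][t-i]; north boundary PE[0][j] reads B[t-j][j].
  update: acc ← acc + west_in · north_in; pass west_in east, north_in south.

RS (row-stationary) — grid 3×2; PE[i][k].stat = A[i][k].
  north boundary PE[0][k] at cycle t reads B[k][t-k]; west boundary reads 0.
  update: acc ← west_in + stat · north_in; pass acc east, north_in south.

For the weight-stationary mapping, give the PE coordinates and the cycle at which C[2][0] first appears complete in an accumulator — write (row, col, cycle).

(row, col, cycle) = (1, 0, 3)

Under WS, C[2][0] lands at PE[1][0]:
  step 0 · PE1,0: acc=0; fwd→0 fwd↓0
  step 1 · PE1,0: acc=22; fwd→7 fwd↓22
  step 2 · PE1,0: acc=20; fwd→5 fwd↓20
  step 3 · PE1,0: acc=25; fwd→4 fwd↓25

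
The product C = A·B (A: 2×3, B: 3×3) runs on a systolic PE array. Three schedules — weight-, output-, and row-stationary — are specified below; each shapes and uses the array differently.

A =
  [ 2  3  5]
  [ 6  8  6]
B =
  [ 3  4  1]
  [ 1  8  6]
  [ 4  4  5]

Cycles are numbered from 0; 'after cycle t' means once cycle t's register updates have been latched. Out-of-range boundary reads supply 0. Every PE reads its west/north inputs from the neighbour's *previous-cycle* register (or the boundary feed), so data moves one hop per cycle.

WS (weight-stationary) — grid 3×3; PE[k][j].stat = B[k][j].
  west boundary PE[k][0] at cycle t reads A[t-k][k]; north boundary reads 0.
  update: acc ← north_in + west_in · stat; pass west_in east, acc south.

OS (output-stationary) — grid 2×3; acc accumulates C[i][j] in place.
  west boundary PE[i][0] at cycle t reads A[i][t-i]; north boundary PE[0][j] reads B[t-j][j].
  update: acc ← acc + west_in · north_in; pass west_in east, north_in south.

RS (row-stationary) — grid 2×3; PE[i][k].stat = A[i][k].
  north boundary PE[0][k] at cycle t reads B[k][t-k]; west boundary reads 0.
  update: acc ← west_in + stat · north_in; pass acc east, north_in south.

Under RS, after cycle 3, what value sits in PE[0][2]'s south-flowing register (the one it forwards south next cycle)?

register = 4

RS (2×3). Following PE[0][2] plus its west/north inputs:
  [0] (0,1) acc=0 (h:0 v:0)
  [0] (0,2) acc=0 (h:0 v:0)
  [1] (0,1) acc=9 (h:9 v:1)
  [1] (0,2) acc=0 (h:0 v:0)
  [2] (0,1) acc=32 (h:32 v:8)
  [2] (0,2) acc=29 (h:29 v:4)
  [3] (0,1) acc=20 (h:20 v:6)
  [3] (0,2) acc=52 (h:52 v:4)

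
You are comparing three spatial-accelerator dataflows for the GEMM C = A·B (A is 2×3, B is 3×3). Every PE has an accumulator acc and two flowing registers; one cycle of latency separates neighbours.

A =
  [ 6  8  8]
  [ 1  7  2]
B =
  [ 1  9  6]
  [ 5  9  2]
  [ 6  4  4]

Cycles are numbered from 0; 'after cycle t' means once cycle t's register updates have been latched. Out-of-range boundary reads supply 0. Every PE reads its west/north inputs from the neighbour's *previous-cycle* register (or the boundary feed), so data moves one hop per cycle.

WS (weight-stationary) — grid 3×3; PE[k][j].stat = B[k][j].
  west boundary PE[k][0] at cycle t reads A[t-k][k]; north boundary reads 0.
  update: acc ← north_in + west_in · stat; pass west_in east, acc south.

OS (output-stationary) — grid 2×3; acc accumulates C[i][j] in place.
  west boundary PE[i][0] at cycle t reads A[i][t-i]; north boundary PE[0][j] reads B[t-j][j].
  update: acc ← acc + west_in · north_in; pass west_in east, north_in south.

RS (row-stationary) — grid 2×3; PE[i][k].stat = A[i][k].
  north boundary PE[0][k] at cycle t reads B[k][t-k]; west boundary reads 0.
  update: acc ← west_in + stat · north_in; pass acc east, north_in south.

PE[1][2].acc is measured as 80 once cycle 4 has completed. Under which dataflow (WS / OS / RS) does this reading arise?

dataflow = RS

WS [3×3] PE[1][2] across cycles:
  t=0 PE[1][2]: acc=0 h=0 v=0
  t=1 PE[1][2]: acc=0 h=0 v=0
  t=2 PE[1][2]: acc=0 h=0 v=0
  t=3 PE[1][2]: acc=52 h=8 v=52
  t=4 PE[1][2]: acc=20 h=7 v=20
OS [2×3] PE[1][2] across cycles:
  t=0 PE[1][2]: acc=0 h=0 v=0
  t=1 PE[1][2]: acc=0 h=0 v=0
  t=2 PE[1][2]: acc=0 h=0 v=0
  t=3 PE[1][2]: acc=6 h=1 v=6
  t=4 PE[1][2]: acc=20 h=7 v=2
RS [2×3] PE[1][2] across cycles:
  t=0 PE[1][2]: acc=0 h=0 v=0
  t=1 PE[1][2]: acc=0 h=0 v=0
  t=2 PE[1][2]: acc=0 h=0 v=0
  t=3 PE[1][2]: acc=48 h=48 v=6
  t=4 PE[1][2]: acc=80 h=80 v=4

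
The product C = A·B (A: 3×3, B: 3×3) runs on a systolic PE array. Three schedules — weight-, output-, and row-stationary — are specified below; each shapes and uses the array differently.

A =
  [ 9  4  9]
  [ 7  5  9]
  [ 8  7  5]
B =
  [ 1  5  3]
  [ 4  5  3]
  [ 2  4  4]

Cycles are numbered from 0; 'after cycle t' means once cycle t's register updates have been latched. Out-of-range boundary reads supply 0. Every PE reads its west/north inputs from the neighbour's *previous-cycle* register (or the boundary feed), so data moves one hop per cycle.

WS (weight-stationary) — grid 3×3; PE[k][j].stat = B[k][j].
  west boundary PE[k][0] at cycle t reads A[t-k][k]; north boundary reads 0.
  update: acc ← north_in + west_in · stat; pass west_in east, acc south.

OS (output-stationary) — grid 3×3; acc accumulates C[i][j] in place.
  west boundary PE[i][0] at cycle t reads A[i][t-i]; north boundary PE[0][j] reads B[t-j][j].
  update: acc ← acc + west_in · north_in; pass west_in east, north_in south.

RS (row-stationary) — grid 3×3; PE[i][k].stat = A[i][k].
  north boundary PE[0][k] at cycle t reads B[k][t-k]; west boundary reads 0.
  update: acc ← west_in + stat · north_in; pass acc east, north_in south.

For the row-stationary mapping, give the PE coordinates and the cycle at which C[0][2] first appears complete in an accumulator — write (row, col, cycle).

Under RS, C[0][2] lands at PE[0][2]:
  after 0 — PE[0][2] acc=0, pass-E 0, pass-S 0
  after 1 — PE[0][2] acc=0, pass-E 0, pass-S 0
  after 2 — PE[0][2] acc=43, pass-E 43, pass-S 2
  after 3 — PE[0][2] acc=101, pass-E 101, pass-S 4
  after 4 — PE[0][2] acc=75, pass-E 75, pass-S 4

(row, col, cycle) = (0, 2, 4)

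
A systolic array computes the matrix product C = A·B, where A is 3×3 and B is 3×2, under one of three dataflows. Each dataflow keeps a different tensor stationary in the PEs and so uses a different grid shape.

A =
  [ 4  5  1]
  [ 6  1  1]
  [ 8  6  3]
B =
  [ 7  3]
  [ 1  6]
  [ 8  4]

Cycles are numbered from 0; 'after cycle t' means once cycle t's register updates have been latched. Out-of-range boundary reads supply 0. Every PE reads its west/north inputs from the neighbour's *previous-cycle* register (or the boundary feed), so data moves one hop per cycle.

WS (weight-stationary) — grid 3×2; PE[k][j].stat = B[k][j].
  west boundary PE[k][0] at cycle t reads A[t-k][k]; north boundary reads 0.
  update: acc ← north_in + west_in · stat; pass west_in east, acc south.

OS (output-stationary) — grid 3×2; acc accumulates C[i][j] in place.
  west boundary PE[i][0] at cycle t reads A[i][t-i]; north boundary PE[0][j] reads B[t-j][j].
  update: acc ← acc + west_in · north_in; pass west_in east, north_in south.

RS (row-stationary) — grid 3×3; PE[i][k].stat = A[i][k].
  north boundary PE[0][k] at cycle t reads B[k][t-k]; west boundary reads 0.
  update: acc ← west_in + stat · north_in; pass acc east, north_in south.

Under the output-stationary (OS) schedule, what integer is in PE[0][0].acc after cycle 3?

OS on a 3×2 grid — tracing PE[0][0] and its feeders:
  0: (0,0).acc=28  regs=<4,7>
  1: (0,0).acc=33  regs=<5,1>
  2: (0,0).acc=41  regs=<1,8>
  3: (0,0).acc=41  regs=<0,0>

PE[0][0].acc = 41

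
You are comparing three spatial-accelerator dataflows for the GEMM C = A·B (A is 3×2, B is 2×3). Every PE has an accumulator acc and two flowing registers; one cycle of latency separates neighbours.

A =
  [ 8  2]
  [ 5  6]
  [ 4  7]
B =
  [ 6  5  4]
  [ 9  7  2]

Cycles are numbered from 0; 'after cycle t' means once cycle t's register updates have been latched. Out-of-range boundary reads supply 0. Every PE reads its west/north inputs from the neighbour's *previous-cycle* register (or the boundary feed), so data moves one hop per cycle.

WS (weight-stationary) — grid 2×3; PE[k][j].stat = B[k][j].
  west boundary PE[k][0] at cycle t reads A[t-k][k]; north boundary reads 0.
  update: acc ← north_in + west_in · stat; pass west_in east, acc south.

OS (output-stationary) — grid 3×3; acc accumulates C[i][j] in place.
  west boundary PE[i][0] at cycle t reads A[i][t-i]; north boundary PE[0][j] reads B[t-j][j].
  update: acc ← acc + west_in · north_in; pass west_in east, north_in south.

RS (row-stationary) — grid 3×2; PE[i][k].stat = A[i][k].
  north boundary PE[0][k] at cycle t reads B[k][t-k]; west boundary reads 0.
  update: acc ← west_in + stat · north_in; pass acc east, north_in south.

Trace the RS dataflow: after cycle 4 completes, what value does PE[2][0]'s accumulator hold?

PE[2][0].acc = 16

RS (3×2). Following PE[2][0] plus its west/north inputs:
  after 0 — PE[1][0] acc=0, pass-E 0, pass-S 0
  after 0 — PE[2][0] acc=0, pass-E 0, pass-S 0
  after 1 — PE[1][0] acc=30, pass-E 30, pass-S 6
  after 1 — PE[2][0] acc=0, pass-E 0, pass-S 0
  after 2 — PE[1][0] acc=25, pass-E 25, pass-S 5
  after 2 — PE[2][0] acc=24, pass-E 24, pass-S 6
  after 3 — PE[1][0] acc=20, pass-E 20, pass-S 4
  after 3 — PE[2][0] acc=20, pass-E 20, pass-S 5
  after 4 — PE[1][0] acc=0, pass-E 0, pass-S 0
  after 4 — PE[2][0] acc=16, pass-E 16, pass-S 4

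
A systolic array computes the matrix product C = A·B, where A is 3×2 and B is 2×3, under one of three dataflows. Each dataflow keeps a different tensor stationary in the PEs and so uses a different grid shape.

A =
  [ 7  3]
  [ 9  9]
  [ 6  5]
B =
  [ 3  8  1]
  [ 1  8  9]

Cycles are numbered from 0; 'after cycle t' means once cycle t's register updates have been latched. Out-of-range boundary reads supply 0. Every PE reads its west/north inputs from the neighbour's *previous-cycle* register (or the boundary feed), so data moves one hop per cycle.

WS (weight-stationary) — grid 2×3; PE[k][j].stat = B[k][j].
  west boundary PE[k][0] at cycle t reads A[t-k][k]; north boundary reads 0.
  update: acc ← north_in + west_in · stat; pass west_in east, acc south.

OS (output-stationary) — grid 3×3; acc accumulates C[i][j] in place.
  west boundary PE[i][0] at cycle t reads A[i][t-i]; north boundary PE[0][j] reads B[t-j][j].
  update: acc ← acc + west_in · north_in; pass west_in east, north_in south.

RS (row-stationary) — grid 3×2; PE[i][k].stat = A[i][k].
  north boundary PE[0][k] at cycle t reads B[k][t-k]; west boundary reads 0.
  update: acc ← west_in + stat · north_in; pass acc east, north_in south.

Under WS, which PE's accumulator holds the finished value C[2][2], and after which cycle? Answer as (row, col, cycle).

WS — PE[1][2] is where C[2][2] collects:
  0: (1,2).acc=0  regs=<0,0>
  1: (1,2).acc=0  regs=<0,0>
  2: (1,2).acc=0  regs=<0,0>
  3: (1,2).acc=34  regs=<3,34>
  4: (1,2).acc=90  regs=<9,90>
  5: (1,2).acc=51  regs=<5,51>

(row, col, cycle) = (1, 2, 5)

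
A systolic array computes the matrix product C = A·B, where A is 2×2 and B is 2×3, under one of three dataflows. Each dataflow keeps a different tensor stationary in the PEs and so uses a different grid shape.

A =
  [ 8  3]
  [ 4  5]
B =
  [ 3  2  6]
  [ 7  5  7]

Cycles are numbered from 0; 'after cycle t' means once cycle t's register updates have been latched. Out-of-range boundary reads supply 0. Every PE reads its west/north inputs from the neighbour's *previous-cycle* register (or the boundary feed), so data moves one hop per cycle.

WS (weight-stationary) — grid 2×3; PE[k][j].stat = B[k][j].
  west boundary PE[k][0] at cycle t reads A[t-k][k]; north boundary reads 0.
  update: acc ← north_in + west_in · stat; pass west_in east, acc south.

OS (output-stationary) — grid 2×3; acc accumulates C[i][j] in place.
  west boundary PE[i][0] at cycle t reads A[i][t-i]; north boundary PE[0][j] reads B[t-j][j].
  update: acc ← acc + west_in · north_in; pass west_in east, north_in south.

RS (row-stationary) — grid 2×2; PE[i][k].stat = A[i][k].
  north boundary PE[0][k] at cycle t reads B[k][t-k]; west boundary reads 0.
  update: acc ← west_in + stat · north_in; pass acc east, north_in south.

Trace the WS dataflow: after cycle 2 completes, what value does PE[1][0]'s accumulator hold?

WS on a 2×3 grid — tracing PE[1][0] and its feeders:
  after 0 — PE[0][0] acc=24, pass-E 8, pass-S 24
  after 0 — PE[1][0] acc=0, pass-E 0, pass-S 0
  after 1 — PE[0][0] acc=12, pass-E 4, pass-S 12
  after 1 — PE[1][0] acc=45, pass-E 3, pass-S 45
  after 2 — PE[0][0] acc=0, pass-E 0, pass-S 0
  after 2 — PE[1][0] acc=47, pass-E 5, pass-S 47

PE[1][0].acc = 47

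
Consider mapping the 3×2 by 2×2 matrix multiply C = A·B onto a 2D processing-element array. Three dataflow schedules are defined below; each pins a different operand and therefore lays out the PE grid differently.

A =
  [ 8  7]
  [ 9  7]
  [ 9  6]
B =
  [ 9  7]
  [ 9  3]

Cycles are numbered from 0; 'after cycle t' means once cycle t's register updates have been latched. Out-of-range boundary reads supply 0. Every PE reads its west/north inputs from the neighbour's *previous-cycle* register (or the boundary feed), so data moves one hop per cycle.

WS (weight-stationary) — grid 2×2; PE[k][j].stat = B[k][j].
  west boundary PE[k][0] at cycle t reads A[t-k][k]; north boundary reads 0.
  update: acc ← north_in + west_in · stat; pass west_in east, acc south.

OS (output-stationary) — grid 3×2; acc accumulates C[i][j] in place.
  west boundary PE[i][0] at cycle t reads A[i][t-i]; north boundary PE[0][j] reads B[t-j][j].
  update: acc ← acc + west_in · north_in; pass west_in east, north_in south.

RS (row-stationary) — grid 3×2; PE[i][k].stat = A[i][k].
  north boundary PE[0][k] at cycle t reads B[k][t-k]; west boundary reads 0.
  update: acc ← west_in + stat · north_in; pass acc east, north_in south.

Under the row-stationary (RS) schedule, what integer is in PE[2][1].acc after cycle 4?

RS 3×2: PE[2][1] cycle-by-cycle (with neighbour feeds):
  @0  [1,1]  acc 0  |  →0  ↓0
  @0  [2,0]  acc 0  |  →0  ↓0
  @0  [2,1]  acc 0  |  →0  ↓0
  @1  [1,1]  acc 0  |  →0  ↓0
  @1  [2,0]  acc 0  |  →0  ↓0
  @1  [2,1]  acc 0  |  →0  ↓0
  @2  [1,1]  acc 144  |  →144  ↓9
  @2  [2,0]  acc 81  |  →81  ↓9
  @2  [2,1]  acc 0  |  →0  ↓0
  @3  [1,1]  acc 84  |  →84  ↓3
  @3  [2,0]  acc 63  |  →63  ↓7
  @3  [2,1]  acc 135  |  →135  ↓9
  @4  [1,1]  acc 0  |  →0  ↓0
  @4  [2,0]  acc 0  |  →0  ↓0
  @4  [2,1]  acc 81  |  →81  ↓3

PE[2][1].acc = 81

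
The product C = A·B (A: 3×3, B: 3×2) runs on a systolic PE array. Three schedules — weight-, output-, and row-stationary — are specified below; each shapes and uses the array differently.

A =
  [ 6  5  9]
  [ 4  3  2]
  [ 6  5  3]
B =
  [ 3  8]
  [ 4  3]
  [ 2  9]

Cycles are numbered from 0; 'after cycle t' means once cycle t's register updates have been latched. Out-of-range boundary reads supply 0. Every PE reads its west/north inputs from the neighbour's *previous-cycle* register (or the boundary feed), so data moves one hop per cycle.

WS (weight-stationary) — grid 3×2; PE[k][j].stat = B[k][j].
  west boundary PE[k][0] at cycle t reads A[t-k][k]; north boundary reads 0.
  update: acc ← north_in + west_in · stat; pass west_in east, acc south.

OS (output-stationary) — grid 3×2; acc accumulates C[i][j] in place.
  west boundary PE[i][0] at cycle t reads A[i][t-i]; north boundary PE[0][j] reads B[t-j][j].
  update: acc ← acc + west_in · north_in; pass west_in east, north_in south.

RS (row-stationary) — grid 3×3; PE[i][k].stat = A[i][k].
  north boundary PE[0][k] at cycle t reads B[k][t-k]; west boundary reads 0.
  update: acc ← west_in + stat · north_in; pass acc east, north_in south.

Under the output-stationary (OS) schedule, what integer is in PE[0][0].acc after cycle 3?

Tracing OS — 3×2 array, target PE[0][0]:
  c0 r0c0: 18 / 6 / 3
  c1 r0c0: 38 / 5 / 4
  c2 r0c0: 56 / 9 / 2
  c3 r0c0: 56 / 0 / 0

PE[0][0].acc = 56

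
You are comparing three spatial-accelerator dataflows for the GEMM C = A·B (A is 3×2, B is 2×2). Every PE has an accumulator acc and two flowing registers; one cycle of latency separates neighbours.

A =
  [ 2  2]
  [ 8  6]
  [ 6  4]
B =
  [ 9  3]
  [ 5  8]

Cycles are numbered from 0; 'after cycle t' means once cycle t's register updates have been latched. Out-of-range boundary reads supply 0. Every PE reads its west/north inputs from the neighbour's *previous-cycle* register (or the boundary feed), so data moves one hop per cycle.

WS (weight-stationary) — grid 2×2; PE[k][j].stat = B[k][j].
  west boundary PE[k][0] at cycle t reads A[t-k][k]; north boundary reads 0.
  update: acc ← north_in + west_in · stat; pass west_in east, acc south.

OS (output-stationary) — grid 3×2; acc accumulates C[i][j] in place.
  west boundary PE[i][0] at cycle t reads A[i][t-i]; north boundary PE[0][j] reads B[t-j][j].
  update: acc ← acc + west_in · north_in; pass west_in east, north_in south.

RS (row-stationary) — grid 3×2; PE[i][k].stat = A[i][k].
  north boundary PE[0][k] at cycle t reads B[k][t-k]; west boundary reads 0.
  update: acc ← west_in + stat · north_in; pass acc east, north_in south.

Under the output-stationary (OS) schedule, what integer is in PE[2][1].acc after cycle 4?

OS on a 3×2 grid — tracing PE[2][1] and its feeders:
  @0  [1,1]  acc 0  |  →0  ↓0
  @0  [2,0]  acc 0  |  →0  ↓0
  @0  [2,1]  acc 0  |  →0  ↓0
  @1  [1,1]  acc 0  |  →0  ↓0
  @1  [2,0]  acc 0  |  →0  ↓0
  @1  [2,1]  acc 0  |  →0  ↓0
  @2  [1,1]  acc 24  |  →8  ↓3
  @2  [2,0]  acc 54  |  →6  ↓9
  @2  [2,1]  acc 0  |  →0  ↓0
  @3  [1,1]  acc 72  |  →6  ↓8
  @3  [2,0]  acc 74  |  →4  ↓5
  @3  [2,1]  acc 18  |  →6  ↓3
  @4  [1,1]  acc 72  |  →0  ↓0
  @4  [2,0]  acc 74  |  →0  ↓0
  @4  [2,1]  acc 50  |  →4  ↓8

PE[2][1].acc = 50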